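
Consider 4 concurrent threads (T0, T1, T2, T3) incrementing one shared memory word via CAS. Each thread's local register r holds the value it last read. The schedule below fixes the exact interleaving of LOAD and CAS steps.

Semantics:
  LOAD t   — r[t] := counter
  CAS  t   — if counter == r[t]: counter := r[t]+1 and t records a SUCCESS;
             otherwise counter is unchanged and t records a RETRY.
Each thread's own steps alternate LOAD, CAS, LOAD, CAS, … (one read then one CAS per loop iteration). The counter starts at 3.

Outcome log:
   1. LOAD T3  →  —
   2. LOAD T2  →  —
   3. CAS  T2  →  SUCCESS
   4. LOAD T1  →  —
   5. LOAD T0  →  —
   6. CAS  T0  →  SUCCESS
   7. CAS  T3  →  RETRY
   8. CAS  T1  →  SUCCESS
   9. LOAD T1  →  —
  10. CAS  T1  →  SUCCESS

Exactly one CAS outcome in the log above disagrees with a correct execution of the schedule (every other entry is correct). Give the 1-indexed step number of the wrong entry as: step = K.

Correct run:
   1) LOAD T3:  M=3  r_T3=3
   2) LOAD T2:  M=3  r_T2=3
   3) CAS  T2:  M=4  r_T2=3 ✓
   4) LOAD T1:  M=4  r_T1=4
   5) LOAD T0:  M=4  r_T0=4
   6) CAS  T0:  M=5  r_T0=4 ✓
   7) CAS  T3:  M=5  r_T3=3 ✗
   8) CAS  T1:  M=5  r_T1=4 ✗
   9) LOAD T1:  M=5  r_T1=5
  10) CAS  T1:  M=6  r_T1=5 ✓
Log disagrees first at step 8.

step = 8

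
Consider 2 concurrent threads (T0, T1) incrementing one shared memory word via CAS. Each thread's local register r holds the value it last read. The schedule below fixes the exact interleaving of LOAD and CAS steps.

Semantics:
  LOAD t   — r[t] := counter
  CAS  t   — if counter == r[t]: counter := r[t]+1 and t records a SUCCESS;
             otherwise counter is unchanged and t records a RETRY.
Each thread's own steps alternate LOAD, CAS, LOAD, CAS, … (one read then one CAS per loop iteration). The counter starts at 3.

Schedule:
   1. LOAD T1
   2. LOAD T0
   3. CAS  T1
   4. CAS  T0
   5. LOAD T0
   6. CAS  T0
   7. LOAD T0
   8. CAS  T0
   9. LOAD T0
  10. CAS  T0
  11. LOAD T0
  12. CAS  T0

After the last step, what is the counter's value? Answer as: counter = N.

step 1: T1 LOAD ⇒ load; ctr=3 reg=3
step 2: T0 LOAD ⇒ load; ctr=3 reg=3
step 3: T1 CAS ⇒ ok; ctr=4 reg=3
step 4: T0 CAS ⇒ retry; ctr=4 reg=3
step 5: T0 LOAD ⇒ load; ctr=4 reg=4
step 6: T0 CAS ⇒ ok; ctr=5 reg=4
step 7: T0 LOAD ⇒ load; ctr=5 reg=5
step 8: T0 CAS ⇒ ok; ctr=6 reg=5
step 9: T0 LOAD ⇒ load; ctr=6 reg=6
step 10: T0 CAS ⇒ ok; ctr=7 reg=6
step 11: T0 LOAD ⇒ load; ctr=7 reg=7
step 12: T0 CAS ⇒ ok; ctr=8 reg=7

counter = 8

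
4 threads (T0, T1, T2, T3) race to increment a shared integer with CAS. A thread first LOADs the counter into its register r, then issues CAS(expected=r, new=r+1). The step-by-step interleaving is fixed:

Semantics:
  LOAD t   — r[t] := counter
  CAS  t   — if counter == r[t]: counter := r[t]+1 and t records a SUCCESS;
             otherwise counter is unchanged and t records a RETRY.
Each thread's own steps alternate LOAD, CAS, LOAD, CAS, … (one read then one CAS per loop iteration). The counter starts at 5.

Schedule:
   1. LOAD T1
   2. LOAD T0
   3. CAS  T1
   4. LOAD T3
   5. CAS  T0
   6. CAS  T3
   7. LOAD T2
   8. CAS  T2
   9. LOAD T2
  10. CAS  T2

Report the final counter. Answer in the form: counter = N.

#1 T1 reads 5
#2 T0 reads 5
#3 T1 CAS(5→6) writes; counter now 6
#4 T3 reads 6
#5 T0 CAS(5→6) fails; counter now 6
#6 T3 CAS(6→7) writes; counter now 7
#7 T2 reads 7
#8 T2 CAS(7→8) writes; counter now 8
#9 T2 reads 8
#10 T2 CAS(8→9) writes; counter now 9

counter = 9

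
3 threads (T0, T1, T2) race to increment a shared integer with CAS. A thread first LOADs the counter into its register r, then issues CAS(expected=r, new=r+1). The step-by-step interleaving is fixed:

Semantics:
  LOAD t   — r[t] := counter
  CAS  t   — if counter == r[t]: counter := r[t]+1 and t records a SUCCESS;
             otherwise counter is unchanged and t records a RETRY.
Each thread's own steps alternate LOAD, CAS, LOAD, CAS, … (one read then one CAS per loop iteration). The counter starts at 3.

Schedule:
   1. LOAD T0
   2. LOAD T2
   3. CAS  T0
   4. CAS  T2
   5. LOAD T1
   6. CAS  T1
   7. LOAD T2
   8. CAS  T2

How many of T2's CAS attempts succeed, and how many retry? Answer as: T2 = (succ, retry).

step 1: T0 LOAD ⇒ load; ctr=3 reg=3
step 2: T2 LOAD ⇒ load; ctr=3 reg=3
step 3: T0 CAS ⇒ ok; ctr=4 reg=3
step 4: T2 CAS ⇒ retry; ctr=4 reg=3
step 5: T1 LOAD ⇒ load; ctr=4 reg=4
step 6: T1 CAS ⇒ ok; ctr=5 reg=4
step 7: T2 LOAD ⇒ load; ctr=5 reg=5
step 8: T2 CAS ⇒ ok; ctr=6 reg=5

T2 = (1, 1)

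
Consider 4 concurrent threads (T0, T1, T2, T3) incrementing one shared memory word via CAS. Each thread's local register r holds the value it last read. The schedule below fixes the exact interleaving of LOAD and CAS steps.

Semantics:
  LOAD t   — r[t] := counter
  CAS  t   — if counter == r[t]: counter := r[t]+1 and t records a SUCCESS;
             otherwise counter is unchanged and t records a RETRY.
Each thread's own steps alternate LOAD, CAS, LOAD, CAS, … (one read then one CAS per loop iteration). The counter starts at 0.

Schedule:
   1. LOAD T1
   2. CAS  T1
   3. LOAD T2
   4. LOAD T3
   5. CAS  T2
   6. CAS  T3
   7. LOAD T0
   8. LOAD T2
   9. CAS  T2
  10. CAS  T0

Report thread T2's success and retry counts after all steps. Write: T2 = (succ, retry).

T2 = (2, 0)

1. LOAD T1 → mem=0 r[T1]=0 [LOAD]
2. CAS T1 → mem=1 r[T1]=0 [OK]
3. LOAD T2 → mem=1 r[T2]=1 [LOAD]
4. LOAD T3 → mem=1 r[T3]=1 [LOAD]
5. CAS T2 → mem=2 r[T2]=1 [OK]
6. CAS T3 → mem=2 r[T3]=1 [RETRY]
7. LOAD T0 → mem=2 r[T0]=2 [LOAD]
8. LOAD T2 → mem=2 r[T2]=2 [LOAD]
9. CAS T2 → mem=3 r[T2]=2 [OK]
10. CAS T0 → mem=3 r[T0]=2 [RETRY]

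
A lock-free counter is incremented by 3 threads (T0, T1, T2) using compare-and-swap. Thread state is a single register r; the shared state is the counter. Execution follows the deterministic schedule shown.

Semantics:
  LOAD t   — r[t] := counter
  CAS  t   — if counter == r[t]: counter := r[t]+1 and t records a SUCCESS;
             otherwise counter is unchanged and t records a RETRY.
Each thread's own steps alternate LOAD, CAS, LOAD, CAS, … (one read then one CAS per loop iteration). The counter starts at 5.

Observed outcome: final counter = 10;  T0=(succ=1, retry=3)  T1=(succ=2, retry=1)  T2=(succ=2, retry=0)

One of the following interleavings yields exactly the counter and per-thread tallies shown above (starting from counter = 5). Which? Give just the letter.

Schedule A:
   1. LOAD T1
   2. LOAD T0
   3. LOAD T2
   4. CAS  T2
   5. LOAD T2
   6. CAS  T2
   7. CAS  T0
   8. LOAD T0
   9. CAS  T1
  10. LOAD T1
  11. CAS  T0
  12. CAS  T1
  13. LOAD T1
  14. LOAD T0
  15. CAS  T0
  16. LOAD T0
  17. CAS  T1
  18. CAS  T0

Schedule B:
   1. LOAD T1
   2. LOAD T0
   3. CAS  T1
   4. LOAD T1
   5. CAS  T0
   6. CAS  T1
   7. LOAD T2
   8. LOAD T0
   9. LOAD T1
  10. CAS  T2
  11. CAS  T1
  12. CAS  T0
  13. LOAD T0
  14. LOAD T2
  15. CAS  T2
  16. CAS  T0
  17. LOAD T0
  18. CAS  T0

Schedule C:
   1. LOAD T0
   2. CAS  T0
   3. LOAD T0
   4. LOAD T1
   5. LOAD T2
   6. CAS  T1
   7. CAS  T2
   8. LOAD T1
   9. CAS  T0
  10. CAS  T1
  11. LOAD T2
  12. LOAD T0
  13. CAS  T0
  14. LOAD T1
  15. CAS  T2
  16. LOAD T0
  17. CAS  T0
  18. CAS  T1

B

Simulating candidate B:
   1) LOAD T1:  M=5  r_T1=5
   2) LOAD T0:  M=5  r_T0=5
   3) CAS  T1:  M=6  r_T1=5 ✓
   4) LOAD T1:  M=6  r_T1=6
   5) CAS  T0:  M=6  r_T0=5 ✗
   6) CAS  T1:  M=7  r_T1=6 ✓
   7) LOAD T2:  M=7  r_T2=7
   8) LOAD T0:  M=7  r_T0=7
   9) LOAD T1:  M=7  r_T1=7
  10) CAS  T2:  M=8  r_T2=7 ✓
  11) CAS  T1:  M=8  r_T1=7 ✗
  12) CAS  T0:  M=8  r_T0=7 ✗
  13) LOAD T0:  M=8  r_T0=8
  14) LOAD T2:  M=8  r_T2=8
  15) CAS  T2:  M=9  r_T2=8 ✓
  16) CAS  T0:  M=9  r_T0=8 ✗
  17) LOAD T0:  M=9  r_T0=9
  18) CAS  T0:  M=10  r_T0=9 ✓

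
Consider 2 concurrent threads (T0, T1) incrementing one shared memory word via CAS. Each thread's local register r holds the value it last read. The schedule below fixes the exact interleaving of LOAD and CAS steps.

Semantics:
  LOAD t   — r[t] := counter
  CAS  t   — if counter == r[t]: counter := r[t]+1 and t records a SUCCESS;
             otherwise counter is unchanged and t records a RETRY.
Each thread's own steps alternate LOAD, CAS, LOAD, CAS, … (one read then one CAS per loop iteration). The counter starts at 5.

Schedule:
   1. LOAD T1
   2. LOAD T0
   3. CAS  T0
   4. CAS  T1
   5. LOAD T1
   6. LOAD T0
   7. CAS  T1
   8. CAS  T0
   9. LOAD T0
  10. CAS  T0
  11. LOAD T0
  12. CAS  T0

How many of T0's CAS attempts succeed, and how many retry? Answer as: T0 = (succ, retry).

   1) LOAD T1:  M=5  r_T1=5
   2) LOAD T0:  M=5  r_T0=5
   3) CAS  T0:  M=6  r_T0=5 ✓
   4) CAS  T1:  M=6  r_T1=5 ✗
   5) LOAD T1:  M=6  r_T1=6
   6) LOAD T0:  M=6  r_T0=6
   7) CAS  T1:  M=7  r_T1=6 ✓
   8) CAS  T0:  M=7  r_T0=6 ✗
   9) LOAD T0:  M=7  r_T0=7
  10) CAS  T0:  M=8  r_T0=7 ✓
  11) LOAD T0:  M=8  r_T0=8
  12) CAS  T0:  M=9  r_T0=8 ✓

T0 = (3, 1)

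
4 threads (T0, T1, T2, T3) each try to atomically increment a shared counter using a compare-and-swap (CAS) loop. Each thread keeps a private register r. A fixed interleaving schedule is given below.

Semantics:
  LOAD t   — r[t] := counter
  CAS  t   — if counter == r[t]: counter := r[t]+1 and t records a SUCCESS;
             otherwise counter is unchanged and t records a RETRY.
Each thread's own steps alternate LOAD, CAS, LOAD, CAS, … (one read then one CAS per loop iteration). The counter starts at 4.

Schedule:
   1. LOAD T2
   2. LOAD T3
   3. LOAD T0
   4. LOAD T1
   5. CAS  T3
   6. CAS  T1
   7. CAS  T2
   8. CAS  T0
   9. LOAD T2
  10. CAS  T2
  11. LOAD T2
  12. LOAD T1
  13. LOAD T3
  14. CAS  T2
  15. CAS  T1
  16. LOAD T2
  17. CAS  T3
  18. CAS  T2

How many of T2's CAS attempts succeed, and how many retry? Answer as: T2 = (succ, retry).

[1] T2.load  rd  (counter 4, T2.r 4)
[2] T3.load  rd  (counter 4, T3.r 4)
[3] T0.load  rd  (counter 4, T0.r 4)
[4] T1.load  rd  (counter 4, T1.r 4)
[5] T3.cas  hit  (counter 5, T3.r 4)
[6] T1.cas  miss  (counter 5, T1.r 4)
[7] T2.cas  miss  (counter 5, T2.r 4)
[8] T0.cas  miss  (counter 5, T0.r 4)
[9] T2.load  rd  (counter 5, T2.r 5)
[10] T2.cas  hit  (counter 6, T2.r 5)
[11] T2.load  rd  (counter 6, T2.r 6)
[12] T1.load  rd  (counter 6, T1.r 6)
[13] T3.load  rd  (counter 6, T3.r 6)
[14] T2.cas  hit  (counter 7, T2.r 6)
[15] T1.cas  miss  (counter 7, T1.r 6)
[16] T2.load  rd  (counter 7, T2.r 7)
[17] T3.cas  miss  (counter 7, T3.r 6)
[18] T2.cas  hit  (counter 8, T2.r 7)

T2 = (3, 1)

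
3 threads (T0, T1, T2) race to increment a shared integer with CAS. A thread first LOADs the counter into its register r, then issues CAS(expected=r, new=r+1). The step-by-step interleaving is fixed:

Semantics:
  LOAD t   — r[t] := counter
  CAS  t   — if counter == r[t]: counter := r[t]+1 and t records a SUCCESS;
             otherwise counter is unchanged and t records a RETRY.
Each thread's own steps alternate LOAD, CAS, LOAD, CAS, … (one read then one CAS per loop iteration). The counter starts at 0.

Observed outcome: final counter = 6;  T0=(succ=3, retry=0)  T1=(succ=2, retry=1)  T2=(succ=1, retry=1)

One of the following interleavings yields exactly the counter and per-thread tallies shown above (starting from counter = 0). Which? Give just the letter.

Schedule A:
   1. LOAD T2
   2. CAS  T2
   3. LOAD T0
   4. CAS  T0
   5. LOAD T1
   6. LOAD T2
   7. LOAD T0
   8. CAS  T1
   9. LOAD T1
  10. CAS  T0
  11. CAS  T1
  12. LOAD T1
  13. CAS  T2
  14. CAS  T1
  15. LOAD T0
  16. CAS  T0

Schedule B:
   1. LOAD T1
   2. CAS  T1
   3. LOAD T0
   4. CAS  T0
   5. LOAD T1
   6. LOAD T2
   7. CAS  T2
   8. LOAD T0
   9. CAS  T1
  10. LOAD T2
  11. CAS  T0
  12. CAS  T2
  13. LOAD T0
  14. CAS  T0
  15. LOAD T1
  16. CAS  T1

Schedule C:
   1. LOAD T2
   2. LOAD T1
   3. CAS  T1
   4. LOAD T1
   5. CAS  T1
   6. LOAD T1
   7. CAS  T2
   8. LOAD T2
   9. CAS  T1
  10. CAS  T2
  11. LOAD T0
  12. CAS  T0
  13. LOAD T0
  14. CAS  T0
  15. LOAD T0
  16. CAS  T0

B

Tracing schedule B:
[1] T1.load  rd  (counter 0, T1.r 0)
[2] T1.cas  hit  (counter 1, T1.r 0)
[3] T0.load  rd  (counter 1, T0.r 1)
[4] T0.cas  hit  (counter 2, T0.r 1)
[5] T1.load  rd  (counter 2, T1.r 2)
[6] T2.load  rd  (counter 2, T2.r 2)
[7] T2.cas  hit  (counter 3, T2.r 2)
[8] T0.load  rd  (counter 3, T0.r 3)
[9] T1.cas  miss  (counter 3, T1.r 2)
[10] T2.load  rd  (counter 3, T2.r 3)
[11] T0.cas  hit  (counter 4, T0.r 3)
[12] T2.cas  miss  (counter 4, T2.r 3)
[13] T0.load  rd  (counter 4, T0.r 4)
[14] T0.cas  hit  (counter 5, T0.r 4)
[15] T1.load  rd  (counter 5, T1.r 5)
[16] T1.cas  hit  (counter 6, T1.r 5)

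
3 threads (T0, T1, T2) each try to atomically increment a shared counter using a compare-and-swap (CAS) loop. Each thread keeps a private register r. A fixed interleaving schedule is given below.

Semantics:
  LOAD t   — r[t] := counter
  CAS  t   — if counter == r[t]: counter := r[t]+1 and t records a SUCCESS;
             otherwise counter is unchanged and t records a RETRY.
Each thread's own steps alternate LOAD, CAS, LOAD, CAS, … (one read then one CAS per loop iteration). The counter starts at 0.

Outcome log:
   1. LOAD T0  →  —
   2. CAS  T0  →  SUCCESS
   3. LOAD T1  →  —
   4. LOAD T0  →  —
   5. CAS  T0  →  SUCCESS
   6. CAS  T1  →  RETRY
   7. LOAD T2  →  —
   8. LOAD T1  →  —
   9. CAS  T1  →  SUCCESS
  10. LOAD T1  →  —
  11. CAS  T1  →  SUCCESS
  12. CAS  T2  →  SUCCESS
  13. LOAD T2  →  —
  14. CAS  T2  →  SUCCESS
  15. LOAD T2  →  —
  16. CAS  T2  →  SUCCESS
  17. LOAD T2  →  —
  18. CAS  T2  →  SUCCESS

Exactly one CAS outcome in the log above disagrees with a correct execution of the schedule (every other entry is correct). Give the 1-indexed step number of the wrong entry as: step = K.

Correct run:
   1) LOAD T0:  M=0  r_T0=0
   2) CAS  T0:  M=1  r_T0=0 ✓
   3) LOAD T1:  M=1  r_T1=1
   4) LOAD T0:  M=1  r_T0=1
   5) CAS  T0:  M=2  r_T0=1 ✓
   6) CAS  T1:  M=2  r_T1=1 ✗
   7) LOAD T2:  M=2  r_T2=2
   8) LOAD T1:  M=2  r_T1=2
   9) CAS  T1:  M=3  r_T1=2 ✓
  10) LOAD T1:  M=3  r_T1=3
  11) CAS  T1:  M=4  r_T1=3 ✓
  12) CAS  T2:  M=4  r_T2=2 ✗
  13) LOAD T2:  M=4  r_T2=4
  14) CAS  T2:  M=5  r_T2=4 ✓
  15) LOAD T2:  M=5  r_T2=5
  16) CAS  T2:  M=6  r_T2=5 ✓
  17) LOAD T2:  M=6  r_T2=6
  18) CAS  T2:  M=7  r_T2=6 ✓
Mismatch at 12.

step = 12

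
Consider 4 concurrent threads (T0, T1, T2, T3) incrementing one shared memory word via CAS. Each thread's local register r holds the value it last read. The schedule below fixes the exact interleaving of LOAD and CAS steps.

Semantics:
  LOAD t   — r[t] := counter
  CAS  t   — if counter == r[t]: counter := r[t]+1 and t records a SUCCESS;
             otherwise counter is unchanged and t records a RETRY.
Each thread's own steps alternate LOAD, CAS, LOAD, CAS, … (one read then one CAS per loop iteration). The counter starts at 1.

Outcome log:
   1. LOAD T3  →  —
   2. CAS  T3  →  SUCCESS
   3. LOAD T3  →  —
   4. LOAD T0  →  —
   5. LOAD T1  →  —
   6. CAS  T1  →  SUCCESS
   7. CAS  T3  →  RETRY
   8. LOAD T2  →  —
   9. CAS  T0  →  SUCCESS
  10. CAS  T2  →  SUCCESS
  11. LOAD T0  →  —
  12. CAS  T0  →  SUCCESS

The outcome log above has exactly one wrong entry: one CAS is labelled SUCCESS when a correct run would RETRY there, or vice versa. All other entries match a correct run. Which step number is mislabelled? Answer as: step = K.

Correct run:
1. LOAD T3 → mem=1 r[T3]=1 [LOAD]
2. CAS T3 → mem=2 r[T3]=1 [OK]
3. LOAD T3 → mem=2 r[T3]=2 [LOAD]
4. LOAD T0 → mem=2 r[T0]=2 [LOAD]
5. LOAD T1 → mem=2 r[T1]=2 [LOAD]
6. CAS T1 → mem=3 r[T1]=2 [OK]
7. CAS T3 → mem=3 r[T3]=2 [RETRY]
8. LOAD T2 → mem=3 r[T2]=3 [LOAD]
9. CAS T0 → mem=3 r[T0]=2 [RETRY]
10. CAS T2 → mem=4 r[T2]=3 [OK]
11. LOAD T0 → mem=4 r[T0]=4 [LOAD]
12. CAS T0 → mem=5 r[T0]=4 [OK]
Mismatch at 9.

step = 9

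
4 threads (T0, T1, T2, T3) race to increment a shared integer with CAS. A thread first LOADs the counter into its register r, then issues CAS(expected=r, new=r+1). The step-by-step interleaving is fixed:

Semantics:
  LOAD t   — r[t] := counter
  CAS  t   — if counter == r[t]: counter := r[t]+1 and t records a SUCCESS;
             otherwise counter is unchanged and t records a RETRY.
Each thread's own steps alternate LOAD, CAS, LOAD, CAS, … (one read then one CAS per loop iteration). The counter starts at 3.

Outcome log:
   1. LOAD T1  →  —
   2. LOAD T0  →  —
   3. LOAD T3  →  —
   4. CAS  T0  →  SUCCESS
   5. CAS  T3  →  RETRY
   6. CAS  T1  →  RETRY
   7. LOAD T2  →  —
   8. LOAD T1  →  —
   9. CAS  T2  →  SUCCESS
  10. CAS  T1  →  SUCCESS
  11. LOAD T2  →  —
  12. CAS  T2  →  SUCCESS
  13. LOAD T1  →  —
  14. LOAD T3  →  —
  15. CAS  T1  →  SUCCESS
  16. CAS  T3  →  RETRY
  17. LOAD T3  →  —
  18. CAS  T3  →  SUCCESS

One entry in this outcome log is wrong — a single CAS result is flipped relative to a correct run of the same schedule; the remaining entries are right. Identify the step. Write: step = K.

step = 10

Correct run:
[1] T1.load  rd  (counter 3, T1.r 3)
[2] T0.load  rd  (counter 3, T0.r 3)
[3] T3.load  rd  (counter 3, T3.r 3)
[4] T0.cas  hit  (counter 4, T0.r 3)
[5] T3.cas  miss  (counter 4, T3.r 3)
[6] T1.cas  miss  (counter 4, T1.r 3)
[7] T2.load  rd  (counter 4, T2.r 4)
[8] T1.load  rd  (counter 4, T1.r 4)
[9] T2.cas  hit  (counter 5, T2.r 4)
[10] T1.cas  miss  (counter 5, T1.r 4)
[11] T2.load  rd  (counter 5, T2.r 5)
[12] T2.cas  hit  (counter 6, T2.r 5)
[13] T1.load  rd  (counter 6, T1.r 6)
[14] T3.load  rd  (counter 6, T3.r 6)
[15] T1.cas  hit  (counter 7, T1.r 6)
[16] T3.cas  miss  (counter 7, T3.r 6)
[17] T3.load  rd  (counter 7, T3.r 7)
[18] T3.cas  hit  (counter 8, T3.r 7)
Mismatch at 10.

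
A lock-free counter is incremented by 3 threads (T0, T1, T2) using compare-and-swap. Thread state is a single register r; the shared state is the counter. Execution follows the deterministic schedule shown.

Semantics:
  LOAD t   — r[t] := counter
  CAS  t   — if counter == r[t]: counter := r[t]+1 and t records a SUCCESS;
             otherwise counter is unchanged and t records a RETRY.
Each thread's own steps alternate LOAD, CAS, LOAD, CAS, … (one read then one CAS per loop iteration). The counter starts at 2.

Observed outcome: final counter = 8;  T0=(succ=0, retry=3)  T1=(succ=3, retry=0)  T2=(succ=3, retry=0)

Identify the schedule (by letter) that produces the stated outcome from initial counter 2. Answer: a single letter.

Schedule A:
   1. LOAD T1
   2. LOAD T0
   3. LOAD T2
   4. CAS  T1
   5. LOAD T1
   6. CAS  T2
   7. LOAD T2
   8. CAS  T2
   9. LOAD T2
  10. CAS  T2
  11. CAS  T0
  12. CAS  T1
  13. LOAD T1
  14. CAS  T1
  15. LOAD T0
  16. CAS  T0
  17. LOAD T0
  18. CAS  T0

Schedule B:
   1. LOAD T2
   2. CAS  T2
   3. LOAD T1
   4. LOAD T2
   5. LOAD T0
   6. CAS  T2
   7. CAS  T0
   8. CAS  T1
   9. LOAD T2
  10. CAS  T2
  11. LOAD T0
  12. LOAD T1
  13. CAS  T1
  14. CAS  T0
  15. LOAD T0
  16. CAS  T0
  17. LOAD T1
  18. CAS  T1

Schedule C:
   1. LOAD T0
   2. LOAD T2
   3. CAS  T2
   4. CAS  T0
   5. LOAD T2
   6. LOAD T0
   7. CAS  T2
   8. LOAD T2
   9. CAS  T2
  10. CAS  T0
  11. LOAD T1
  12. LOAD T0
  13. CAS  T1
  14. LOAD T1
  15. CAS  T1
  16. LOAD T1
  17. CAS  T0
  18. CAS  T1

Run C:
T0 LOAD — after: cnt=2, r=2 — load
T2 LOAD — after: cnt=2, r=2 — load
T2 CAS — after: cnt=3, r=2 — ok
T0 CAS — after: cnt=3, r=2 — retry
T2 LOAD — after: cnt=3, r=3 — load
T0 LOAD — after: cnt=3, r=3 — load
T2 CAS — after: cnt=4, r=3 — ok
T2 LOAD — after: cnt=4, r=4 — load
T2 CAS — after: cnt=5, r=4 — ok
T0 CAS — after: cnt=5, r=3 — retry
T1 LOAD — after: cnt=5, r=5 — load
T0 LOAD — after: cnt=5, r=5 — load
T1 CAS — after: cnt=6, r=5 — ok
T1 LOAD — after: cnt=6, r=6 — load
T1 CAS — after: cnt=7, r=6 — ok
T1 LOAD — after: cnt=7, r=7 — load
T0 CAS — after: cnt=7, r=5 — retry
T1 CAS — after: cnt=8, r=7 — ok

C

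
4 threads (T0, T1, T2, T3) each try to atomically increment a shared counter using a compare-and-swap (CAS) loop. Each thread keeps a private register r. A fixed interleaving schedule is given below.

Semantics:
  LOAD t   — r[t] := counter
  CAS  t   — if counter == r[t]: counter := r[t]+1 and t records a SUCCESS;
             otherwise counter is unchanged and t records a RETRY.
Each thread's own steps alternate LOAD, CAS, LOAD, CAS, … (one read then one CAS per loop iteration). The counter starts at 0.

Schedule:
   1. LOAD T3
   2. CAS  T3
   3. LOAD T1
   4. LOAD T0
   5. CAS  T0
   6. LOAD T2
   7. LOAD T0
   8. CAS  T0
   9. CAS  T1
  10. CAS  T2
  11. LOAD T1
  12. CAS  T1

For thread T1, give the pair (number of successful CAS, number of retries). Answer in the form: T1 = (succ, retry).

[1] T3.load  rd  (counter 0, T3.r 0)
[2] T3.cas  hit  (counter 1, T3.r 0)
[3] T1.load  rd  (counter 1, T1.r 1)
[4] T0.load  rd  (counter 1, T0.r 1)
[5] T0.cas  hit  (counter 2, T0.r 1)
[6] T2.load  rd  (counter 2, T2.r 2)
[7] T0.load  rd  (counter 2, T0.r 2)
[8] T0.cas  hit  (counter 3, T0.r 2)
[9] T1.cas  miss  (counter 3, T1.r 1)
[10] T2.cas  miss  (counter 3, T2.r 2)
[11] T1.load  rd  (counter 3, T1.r 3)
[12] T1.cas  hit  (counter 4, T1.r 3)

T1 = (1, 1)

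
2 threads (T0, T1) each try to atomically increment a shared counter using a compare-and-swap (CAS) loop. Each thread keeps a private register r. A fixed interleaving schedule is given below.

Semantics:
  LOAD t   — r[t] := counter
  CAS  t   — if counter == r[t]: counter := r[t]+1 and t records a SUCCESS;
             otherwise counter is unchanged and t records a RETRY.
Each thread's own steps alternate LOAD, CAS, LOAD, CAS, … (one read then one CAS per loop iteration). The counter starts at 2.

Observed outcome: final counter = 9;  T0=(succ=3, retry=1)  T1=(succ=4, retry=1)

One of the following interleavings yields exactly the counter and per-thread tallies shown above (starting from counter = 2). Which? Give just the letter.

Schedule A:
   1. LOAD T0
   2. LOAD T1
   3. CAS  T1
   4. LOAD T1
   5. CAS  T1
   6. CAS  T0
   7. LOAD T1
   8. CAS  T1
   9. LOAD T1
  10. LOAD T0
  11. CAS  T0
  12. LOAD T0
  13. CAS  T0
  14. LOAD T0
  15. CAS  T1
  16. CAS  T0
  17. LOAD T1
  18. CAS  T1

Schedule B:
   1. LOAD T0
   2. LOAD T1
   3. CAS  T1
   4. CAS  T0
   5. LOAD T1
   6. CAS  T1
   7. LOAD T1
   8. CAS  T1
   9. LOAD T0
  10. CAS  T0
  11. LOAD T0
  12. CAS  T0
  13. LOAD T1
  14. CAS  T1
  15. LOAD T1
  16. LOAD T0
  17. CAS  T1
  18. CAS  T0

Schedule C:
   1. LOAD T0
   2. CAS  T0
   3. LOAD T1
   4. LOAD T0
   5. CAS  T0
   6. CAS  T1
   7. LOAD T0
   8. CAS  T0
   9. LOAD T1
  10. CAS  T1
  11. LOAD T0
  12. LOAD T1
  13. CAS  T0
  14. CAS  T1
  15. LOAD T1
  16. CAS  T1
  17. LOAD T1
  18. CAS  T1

Simulating candidate A:
step 1: T0 LOAD ⇒ load; ctr=2 reg=2
step 2: T1 LOAD ⇒ load; ctr=2 reg=2
step 3: T1 CAS ⇒ ok; ctr=3 reg=2
step 4: T1 LOAD ⇒ load; ctr=3 reg=3
step 5: T1 CAS ⇒ ok; ctr=4 reg=3
step 6: T0 CAS ⇒ retry; ctr=4 reg=2
step 7: T1 LOAD ⇒ load; ctr=4 reg=4
step 8: T1 CAS ⇒ ok; ctr=5 reg=4
step 9: T1 LOAD ⇒ load; ctr=5 reg=5
step 10: T0 LOAD ⇒ load; ctr=5 reg=5
step 11: T0 CAS ⇒ ok; ctr=6 reg=5
step 12: T0 LOAD ⇒ load; ctr=6 reg=6
step 13: T0 CAS ⇒ ok; ctr=7 reg=6
step 14: T0 LOAD ⇒ load; ctr=7 reg=7
step 15: T1 CAS ⇒ retry; ctr=7 reg=5
step 16: T0 CAS ⇒ ok; ctr=8 reg=7
step 17: T1 LOAD ⇒ load; ctr=8 reg=8
step 18: T1 CAS ⇒ ok; ctr=9 reg=8

A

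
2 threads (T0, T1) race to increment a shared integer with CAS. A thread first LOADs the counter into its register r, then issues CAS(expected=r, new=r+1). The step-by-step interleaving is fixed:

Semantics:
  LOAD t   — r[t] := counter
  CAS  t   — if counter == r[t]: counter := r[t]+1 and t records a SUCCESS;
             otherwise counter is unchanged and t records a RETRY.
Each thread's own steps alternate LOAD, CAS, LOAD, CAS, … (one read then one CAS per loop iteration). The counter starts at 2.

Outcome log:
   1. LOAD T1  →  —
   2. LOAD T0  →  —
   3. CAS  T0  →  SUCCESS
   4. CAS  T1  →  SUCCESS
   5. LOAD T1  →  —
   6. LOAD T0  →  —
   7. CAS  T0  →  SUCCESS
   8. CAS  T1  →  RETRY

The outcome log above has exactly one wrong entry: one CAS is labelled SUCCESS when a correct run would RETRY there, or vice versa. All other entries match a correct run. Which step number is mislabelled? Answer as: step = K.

step = 4

Correct run:
#1 T1 reads 2
#2 T0 reads 2
#3 T0 CAS(2→3) writes; counter now 3
#4 T1 CAS(2→3) fails; counter now 3
#5 T1 reads 3
#6 T0 reads 3
#7 T0 CAS(3→4) writes; counter now 4
#8 T1 CAS(3→4) fails; counter now 4
Mismatch at 4.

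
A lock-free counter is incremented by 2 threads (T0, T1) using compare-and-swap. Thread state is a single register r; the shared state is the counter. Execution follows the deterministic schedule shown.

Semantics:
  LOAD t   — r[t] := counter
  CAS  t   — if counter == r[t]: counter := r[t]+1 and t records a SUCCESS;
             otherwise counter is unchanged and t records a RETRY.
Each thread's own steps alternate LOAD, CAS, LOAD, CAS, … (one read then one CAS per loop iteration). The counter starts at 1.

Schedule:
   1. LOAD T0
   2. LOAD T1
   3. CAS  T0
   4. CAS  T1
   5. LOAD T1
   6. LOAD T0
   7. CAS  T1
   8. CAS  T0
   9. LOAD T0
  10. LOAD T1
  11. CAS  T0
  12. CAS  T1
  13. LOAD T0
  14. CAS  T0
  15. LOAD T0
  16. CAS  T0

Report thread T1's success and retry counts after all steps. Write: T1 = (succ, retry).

#1 T0 reads 1
#2 T1 reads 1
#3 T0 CAS(1→2) writes; counter now 2
#4 T1 CAS(1→2) fails; counter now 2
#5 T1 reads 2
#6 T0 reads 2
#7 T1 CAS(2→3) writes; counter now 3
#8 T0 CAS(2→3) fails; counter now 3
#9 T0 reads 3
#10 T1 reads 3
#11 T0 CAS(3→4) writes; counter now 4
#12 T1 CAS(3→4) fails; counter now 4
#13 T0 reads 4
#14 T0 CAS(4→5) writes; counter now 5
#15 T0 reads 5
#16 T0 CAS(5→6) writes; counter now 6

T1 = (1, 2)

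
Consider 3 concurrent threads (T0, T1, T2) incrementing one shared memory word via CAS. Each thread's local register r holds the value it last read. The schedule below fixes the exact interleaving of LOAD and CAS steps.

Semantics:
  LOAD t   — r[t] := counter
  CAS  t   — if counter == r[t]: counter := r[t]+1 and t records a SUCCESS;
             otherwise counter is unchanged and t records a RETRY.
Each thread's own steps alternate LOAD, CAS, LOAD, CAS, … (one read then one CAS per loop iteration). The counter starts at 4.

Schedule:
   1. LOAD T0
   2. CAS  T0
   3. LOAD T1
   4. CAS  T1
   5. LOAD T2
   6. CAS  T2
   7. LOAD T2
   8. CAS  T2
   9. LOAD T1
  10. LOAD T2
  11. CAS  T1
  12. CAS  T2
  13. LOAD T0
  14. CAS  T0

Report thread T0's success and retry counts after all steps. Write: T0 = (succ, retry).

T0 = (2, 0)

   1) LOAD T0:  M=4  r_T0=4
   2) CAS  T0:  M=5  r_T0=4 ✓
   3) LOAD T1:  M=5  r_T1=5
   4) CAS  T1:  M=6  r_T1=5 ✓
   5) LOAD T2:  M=6  r_T2=6
   6) CAS  T2:  M=7  r_T2=6 ✓
   7) LOAD T2:  M=7  r_T2=7
   8) CAS  T2:  M=8  r_T2=7 ✓
   9) LOAD T1:  M=8  r_T1=8
  10) LOAD T2:  M=8  r_T2=8
  11) CAS  T1:  M=9  r_T1=8 ✓
  12) CAS  T2:  M=9  r_T2=8 ✗
  13) LOAD T0:  M=9  r_T0=9
  14) CAS  T0:  M=10  r_T0=9 ✓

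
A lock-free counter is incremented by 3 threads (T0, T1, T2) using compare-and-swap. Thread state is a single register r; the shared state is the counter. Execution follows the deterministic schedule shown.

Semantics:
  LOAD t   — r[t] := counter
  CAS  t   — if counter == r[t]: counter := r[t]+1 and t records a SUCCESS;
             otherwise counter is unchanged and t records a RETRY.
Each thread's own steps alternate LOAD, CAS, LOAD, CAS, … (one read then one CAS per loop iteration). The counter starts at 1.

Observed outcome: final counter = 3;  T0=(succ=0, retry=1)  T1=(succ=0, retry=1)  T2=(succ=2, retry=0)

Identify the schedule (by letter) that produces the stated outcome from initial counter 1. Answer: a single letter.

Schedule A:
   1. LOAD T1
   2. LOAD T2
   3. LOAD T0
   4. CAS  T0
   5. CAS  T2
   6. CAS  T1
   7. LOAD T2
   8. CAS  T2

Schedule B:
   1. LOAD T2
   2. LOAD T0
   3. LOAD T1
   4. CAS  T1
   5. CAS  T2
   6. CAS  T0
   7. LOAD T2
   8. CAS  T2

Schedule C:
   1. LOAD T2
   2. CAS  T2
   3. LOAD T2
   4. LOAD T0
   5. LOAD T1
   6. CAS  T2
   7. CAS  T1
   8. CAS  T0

Simulating candidate C:
   1) LOAD T2:  M=1  r_T2=1
   2) CAS  T2:  M=2  r_T2=1 ✓
   3) LOAD T2:  M=2  r_T2=2
   4) LOAD T0:  M=2  r_T0=2
   5) LOAD T1:  M=2  r_T1=2
   6) CAS  T2:  M=3  r_T2=2 ✓
   7) CAS  T1:  M=3  r_T1=2 ✗
   8) CAS  T0:  M=3  r_T0=2 ✗

C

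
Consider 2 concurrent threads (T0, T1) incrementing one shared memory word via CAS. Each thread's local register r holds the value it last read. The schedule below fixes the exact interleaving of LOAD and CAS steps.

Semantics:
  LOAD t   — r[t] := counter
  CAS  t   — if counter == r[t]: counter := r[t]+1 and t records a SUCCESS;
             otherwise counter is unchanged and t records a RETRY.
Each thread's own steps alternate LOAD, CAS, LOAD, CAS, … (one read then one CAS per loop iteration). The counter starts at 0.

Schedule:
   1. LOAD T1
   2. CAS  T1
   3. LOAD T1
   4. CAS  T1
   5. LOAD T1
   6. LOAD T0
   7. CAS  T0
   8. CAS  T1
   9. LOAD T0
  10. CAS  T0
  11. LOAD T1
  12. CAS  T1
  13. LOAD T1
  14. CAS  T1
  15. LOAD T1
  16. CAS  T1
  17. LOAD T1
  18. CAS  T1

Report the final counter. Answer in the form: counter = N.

counter = 8

[1] T1.load  rd  (counter 0, T1.r 0)
[2] T1.cas  hit  (counter 1, T1.r 0)
[3] T1.load  rd  (counter 1, T1.r 1)
[4] T1.cas  hit  (counter 2, T1.r 1)
[5] T1.load  rd  (counter 2, T1.r 2)
[6] T0.load  rd  (counter 2, T0.r 2)
[7] T0.cas  hit  (counter 3, T0.r 2)
[8] T1.cas  miss  (counter 3, T1.r 2)
[9] T0.load  rd  (counter 3, T0.r 3)
[10] T0.cas  hit  (counter 4, T0.r 3)
[11] T1.load  rd  (counter 4, T1.r 4)
[12] T1.cas  hit  (counter 5, T1.r 4)
[13] T1.load  rd  (counter 5, T1.r 5)
[14] T1.cas  hit  (counter 6, T1.r 5)
[15] T1.load  rd  (counter 6, T1.r 6)
[16] T1.cas  hit  (counter 7, T1.r 6)
[17] T1.load  rd  (counter 7, T1.r 7)
[18] T1.cas  hit  (counter 8, T1.r 7)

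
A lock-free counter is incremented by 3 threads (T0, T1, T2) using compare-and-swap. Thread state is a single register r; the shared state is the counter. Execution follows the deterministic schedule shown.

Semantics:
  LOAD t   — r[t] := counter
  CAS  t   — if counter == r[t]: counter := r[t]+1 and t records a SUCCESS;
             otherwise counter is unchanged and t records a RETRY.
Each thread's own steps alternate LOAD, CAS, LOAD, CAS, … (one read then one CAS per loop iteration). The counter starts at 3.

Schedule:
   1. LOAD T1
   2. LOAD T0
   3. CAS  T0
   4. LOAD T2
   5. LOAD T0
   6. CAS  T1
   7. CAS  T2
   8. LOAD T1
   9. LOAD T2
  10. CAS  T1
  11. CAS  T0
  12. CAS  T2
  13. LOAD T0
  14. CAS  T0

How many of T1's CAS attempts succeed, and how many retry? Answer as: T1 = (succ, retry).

T1 = (1, 1)

T1 LOAD — after: cnt=3, r=3 — load
T0 LOAD — after: cnt=3, r=3 — load
T0 CAS — after: cnt=4, r=3 — ok
T2 LOAD — after: cnt=4, r=4 — load
T0 LOAD — after: cnt=4, r=4 — load
T1 CAS — after: cnt=4, r=3 — retry
T2 CAS — after: cnt=5, r=4 — ok
T1 LOAD — after: cnt=5, r=5 — load
T2 LOAD — after: cnt=5, r=5 — load
T1 CAS — after: cnt=6, r=5 — ok
T0 CAS — after: cnt=6, r=4 — retry
T2 CAS — after: cnt=6, r=5 — retry
T0 LOAD — after: cnt=6, r=6 — load
T0 CAS — after: cnt=7, r=6 — ok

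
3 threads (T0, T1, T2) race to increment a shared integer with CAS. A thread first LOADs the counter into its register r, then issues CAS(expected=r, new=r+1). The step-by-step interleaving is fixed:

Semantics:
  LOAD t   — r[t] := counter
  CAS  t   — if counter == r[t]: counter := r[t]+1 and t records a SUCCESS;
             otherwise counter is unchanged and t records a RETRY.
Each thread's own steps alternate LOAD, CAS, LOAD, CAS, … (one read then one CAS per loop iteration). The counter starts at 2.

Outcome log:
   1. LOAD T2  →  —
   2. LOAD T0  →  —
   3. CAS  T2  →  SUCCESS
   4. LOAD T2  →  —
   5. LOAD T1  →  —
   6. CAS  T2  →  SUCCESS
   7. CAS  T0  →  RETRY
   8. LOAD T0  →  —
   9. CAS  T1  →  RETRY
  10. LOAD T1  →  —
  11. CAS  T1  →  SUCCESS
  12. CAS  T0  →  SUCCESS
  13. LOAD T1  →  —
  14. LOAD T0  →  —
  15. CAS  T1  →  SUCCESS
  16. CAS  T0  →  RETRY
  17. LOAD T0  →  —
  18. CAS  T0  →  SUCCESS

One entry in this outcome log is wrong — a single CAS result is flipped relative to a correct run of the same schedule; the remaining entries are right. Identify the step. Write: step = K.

step = 12

Reference trace:
T2 LOAD — after: cnt=2, r=2 — load
T0 LOAD — after: cnt=2, r=2 — load
T2 CAS — after: cnt=3, r=2 — ok
T2 LOAD — after: cnt=3, r=3 — load
T1 LOAD — after: cnt=3, r=3 — load
T2 CAS — after: cnt=4, r=3 — ok
T0 CAS — after: cnt=4, r=2 — retry
T0 LOAD — after: cnt=4, r=4 — load
T1 CAS — after: cnt=4, r=3 — retry
T1 LOAD — after: cnt=4, r=4 — load
T1 CAS — after: cnt=5, r=4 — ok
T0 CAS — after: cnt=5, r=4 — retry
T1 LOAD — after: cnt=5, r=5 — load
T0 LOAD — after: cnt=5, r=5 — load
T1 CAS — after: cnt=6, r=5 — ok
T0 CAS — after: cnt=6, r=5 — retry
T0 LOAD — after: cnt=6, r=6 — load
T0 CAS — after: cnt=7, r=6 — ok
Mismatch at 12.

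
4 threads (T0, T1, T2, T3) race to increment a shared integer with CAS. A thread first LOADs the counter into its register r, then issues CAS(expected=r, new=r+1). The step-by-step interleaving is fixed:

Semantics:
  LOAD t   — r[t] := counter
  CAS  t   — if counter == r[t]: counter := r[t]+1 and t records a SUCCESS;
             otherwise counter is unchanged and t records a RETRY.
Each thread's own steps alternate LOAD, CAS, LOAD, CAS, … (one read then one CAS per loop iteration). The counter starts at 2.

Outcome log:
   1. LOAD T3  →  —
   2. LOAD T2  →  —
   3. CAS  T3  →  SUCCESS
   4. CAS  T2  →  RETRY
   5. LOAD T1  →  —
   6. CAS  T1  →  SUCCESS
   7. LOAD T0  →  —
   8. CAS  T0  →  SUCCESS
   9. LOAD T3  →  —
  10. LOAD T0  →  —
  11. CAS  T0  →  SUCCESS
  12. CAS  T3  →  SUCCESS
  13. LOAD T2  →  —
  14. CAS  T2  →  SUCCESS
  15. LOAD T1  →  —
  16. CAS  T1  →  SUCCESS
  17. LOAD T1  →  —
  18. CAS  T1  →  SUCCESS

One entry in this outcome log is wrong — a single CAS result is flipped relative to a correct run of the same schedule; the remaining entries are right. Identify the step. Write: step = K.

step = 12

Reference trace:
1. LOAD T3 → mem=2 r[T3]=2 [LOAD]
2. LOAD T2 → mem=2 r[T2]=2 [LOAD]
3. CAS T3 → mem=3 r[T3]=2 [OK]
4. CAS T2 → mem=3 r[T2]=2 [RETRY]
5. LOAD T1 → mem=3 r[T1]=3 [LOAD]
6. CAS T1 → mem=4 r[T1]=3 [OK]
7. LOAD T0 → mem=4 r[T0]=4 [LOAD]
8. CAS T0 → mem=5 r[T0]=4 [OK]
9. LOAD T3 → mem=5 r[T3]=5 [LOAD]
10. LOAD T0 → mem=5 r[T0]=5 [LOAD]
11. CAS T0 → mem=6 r[T0]=5 [OK]
12. CAS T3 → mem=6 r[T3]=5 [RETRY]
13. LOAD T2 → mem=6 r[T2]=6 [LOAD]
14. CAS T2 → mem=7 r[T2]=6 [OK]
15. LOAD T1 → mem=7 r[T1]=7 [LOAD]
16. CAS T1 → mem=8 r[T1]=7 [OK]
17. LOAD T1 → mem=8 r[T1]=8 [LOAD]
18. CAS T1 → mem=9 r[T1]=8 [OK]
Mismatch at 12.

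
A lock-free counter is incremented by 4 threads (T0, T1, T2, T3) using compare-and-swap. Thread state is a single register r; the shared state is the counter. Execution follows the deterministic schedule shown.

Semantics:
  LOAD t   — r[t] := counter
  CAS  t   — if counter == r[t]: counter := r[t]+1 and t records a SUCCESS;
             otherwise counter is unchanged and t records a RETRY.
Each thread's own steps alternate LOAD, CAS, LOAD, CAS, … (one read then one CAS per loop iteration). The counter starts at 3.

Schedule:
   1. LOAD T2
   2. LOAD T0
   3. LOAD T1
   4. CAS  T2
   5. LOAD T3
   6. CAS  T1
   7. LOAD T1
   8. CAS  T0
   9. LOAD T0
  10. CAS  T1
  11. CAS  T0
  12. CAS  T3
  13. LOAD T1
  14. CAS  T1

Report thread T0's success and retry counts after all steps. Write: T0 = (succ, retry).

T0 = (0, 2)

T2 LOAD — after: cnt=3, r=3 — load
T0 LOAD — after: cnt=3, r=3 — load
T1 LOAD — after: cnt=3, r=3 — load
T2 CAS — after: cnt=4, r=3 — ok
T3 LOAD — after: cnt=4, r=4 — load
T1 CAS — after: cnt=4, r=3 — retry
T1 LOAD — after: cnt=4, r=4 — load
T0 CAS — after: cnt=4, r=3 — retry
T0 LOAD — after: cnt=4, r=4 — load
T1 CAS — after: cnt=5, r=4 — ok
T0 CAS — after: cnt=5, r=4 — retry
T3 CAS — after: cnt=5, r=4 — retry
T1 LOAD — after: cnt=5, r=5 — load
T1 CAS — after: cnt=6, r=5 — ok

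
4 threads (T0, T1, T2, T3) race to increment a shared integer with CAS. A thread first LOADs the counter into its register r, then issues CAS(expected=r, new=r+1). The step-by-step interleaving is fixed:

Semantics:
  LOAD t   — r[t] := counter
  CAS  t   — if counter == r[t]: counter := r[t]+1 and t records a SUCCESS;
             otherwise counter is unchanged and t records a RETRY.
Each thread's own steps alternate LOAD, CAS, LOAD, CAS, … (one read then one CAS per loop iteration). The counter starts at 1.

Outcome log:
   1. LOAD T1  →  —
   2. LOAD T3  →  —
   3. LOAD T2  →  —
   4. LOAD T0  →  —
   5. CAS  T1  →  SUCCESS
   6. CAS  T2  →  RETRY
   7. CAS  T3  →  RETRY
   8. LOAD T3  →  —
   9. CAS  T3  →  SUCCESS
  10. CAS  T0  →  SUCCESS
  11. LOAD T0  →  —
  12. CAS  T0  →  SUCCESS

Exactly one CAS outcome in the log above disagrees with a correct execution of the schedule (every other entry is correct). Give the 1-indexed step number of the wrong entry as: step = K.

Reference trace:
#1 T1 reads 1
#2 T3 reads 1
#3 T2 reads 1
#4 T0 reads 1
#5 T1 CAS(1→2) writes; counter now 2
#6 T2 CAS(1→2) fails; counter now 2
#7 T3 CAS(1→2) fails; counter now 2
#8 T3 reads 2
#9 T3 CAS(2→3) writes; counter now 3
#10 T0 CAS(1→2) fails; counter now 3
#11 T0 reads 3
#12 T0 CAS(3→4) writes; counter now 4
Log disagrees first at step 10.

step = 10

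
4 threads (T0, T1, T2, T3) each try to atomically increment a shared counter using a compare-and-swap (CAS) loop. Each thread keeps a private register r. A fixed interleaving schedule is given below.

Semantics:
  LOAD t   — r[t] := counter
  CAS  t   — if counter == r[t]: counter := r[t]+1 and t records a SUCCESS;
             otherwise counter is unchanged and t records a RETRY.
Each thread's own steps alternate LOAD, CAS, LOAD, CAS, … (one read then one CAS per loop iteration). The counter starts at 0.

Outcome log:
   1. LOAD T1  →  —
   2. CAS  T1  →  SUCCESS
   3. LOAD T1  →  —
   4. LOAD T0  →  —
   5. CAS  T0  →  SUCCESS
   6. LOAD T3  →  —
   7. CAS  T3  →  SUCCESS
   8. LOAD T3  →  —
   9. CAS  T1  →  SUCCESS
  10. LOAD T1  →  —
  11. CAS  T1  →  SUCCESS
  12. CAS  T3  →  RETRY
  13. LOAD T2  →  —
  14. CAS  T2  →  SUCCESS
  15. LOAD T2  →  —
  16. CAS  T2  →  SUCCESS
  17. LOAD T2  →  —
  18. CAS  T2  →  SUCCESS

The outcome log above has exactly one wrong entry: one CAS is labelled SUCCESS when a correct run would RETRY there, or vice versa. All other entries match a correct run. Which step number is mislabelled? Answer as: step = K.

Re-executing:
   1) LOAD T1:  M=0  r_T1=0
   2) CAS  T1:  M=1  r_T1=0 ✓
   3) LOAD T1:  M=1  r_T1=1
   4) LOAD T0:  M=1  r_T0=1
   5) CAS  T0:  M=2  r_T0=1 ✓
   6) LOAD T3:  M=2  r_T3=2
   7) CAS  T3:  M=3  r_T3=2 ✓
   8) LOAD T3:  M=3  r_T3=3
   9) CAS  T1:  M=3  r_T1=1 ✗
  10) LOAD T1:  M=3  r_T1=3
  11) CAS  T1:  M=4  r_T1=3 ✓
  12) CAS  T3:  M=4  r_T3=3 ✗
  13) LOAD T2:  M=4  r_T2=4
  14) CAS  T2:  M=5  r_T2=4 ✓
  15) LOAD T2:  M=5  r_T2=5
  16) CAS  T2:  M=6  r_T2=5 ✓
  17) LOAD T2:  M=6  r_T2=6
  18) CAS  T2:  M=7  r_T2=6 ✓
Log disagrees first at step 9.

step = 9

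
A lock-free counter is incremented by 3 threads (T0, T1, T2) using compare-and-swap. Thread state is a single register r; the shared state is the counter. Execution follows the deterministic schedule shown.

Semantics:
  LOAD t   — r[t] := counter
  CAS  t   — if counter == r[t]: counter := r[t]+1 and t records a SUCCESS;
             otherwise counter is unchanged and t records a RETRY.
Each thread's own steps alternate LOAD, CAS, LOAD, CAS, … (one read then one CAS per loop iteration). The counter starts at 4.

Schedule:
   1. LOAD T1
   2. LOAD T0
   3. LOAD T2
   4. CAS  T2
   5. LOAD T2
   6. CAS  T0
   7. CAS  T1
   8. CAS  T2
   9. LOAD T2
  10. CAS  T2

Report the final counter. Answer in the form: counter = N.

counter = 7

   1) LOAD T1:  M=4  r_T1=4
   2) LOAD T0:  M=4  r_T0=4
   3) LOAD T2:  M=4  r_T2=4
   4) CAS  T2:  M=5  r_T2=4 ✓
   5) LOAD T2:  M=5  r_T2=5
   6) CAS  T0:  M=5  r_T0=4 ✗
   7) CAS  T1:  M=5  r_T1=4 ✗
   8) CAS  T2:  M=6  r_T2=5 ✓
   9) LOAD T2:  M=6  r_T2=6
  10) CAS  T2:  M=7  r_T2=6 ✓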